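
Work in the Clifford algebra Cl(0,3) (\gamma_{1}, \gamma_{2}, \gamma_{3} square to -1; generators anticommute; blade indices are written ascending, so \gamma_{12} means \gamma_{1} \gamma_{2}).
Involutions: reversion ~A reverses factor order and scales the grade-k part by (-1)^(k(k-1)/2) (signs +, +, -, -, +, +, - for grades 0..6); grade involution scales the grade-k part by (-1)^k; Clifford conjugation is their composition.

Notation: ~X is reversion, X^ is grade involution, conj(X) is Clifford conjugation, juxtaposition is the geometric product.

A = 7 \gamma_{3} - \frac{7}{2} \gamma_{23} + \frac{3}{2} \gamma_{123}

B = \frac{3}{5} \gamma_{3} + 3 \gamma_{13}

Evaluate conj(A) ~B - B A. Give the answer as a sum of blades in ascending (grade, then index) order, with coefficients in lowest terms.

first term: \frac{21}{5} + 21 \gamma_{1} - \frac{33}{5} \gamma_{2} + \frac{48}{5} \gamma_{12}
second term: -\frac{21}{5} - 21 \gamma_{1} + \frac{12}{5} \gamma_{2} - \frac{57}{5} \gamma_{12}
Answer: \frac{42}{5} + 42 \gamma_{1} - 9 \gamma_{2} + 21 \gamma_{12}


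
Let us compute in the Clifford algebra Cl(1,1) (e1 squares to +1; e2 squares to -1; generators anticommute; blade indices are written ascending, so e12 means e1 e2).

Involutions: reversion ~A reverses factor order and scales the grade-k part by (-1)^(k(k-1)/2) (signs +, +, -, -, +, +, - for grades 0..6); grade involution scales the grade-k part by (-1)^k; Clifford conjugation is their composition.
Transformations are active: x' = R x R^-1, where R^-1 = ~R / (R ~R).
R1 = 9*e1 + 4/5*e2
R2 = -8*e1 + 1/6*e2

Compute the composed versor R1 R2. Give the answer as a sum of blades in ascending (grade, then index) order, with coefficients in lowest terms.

Distribute over the terms of R1 (each basis-blade product reordered to ascending indices, repeated generators contracted through their squares):
(9*e1) R2 = -72 + 3/2*e12
(4/5*e2) R2 = -2/15 + 32/5*e12
Summing the partial products and collecting blades:
Answer: -1082/15 + 79/10*e12


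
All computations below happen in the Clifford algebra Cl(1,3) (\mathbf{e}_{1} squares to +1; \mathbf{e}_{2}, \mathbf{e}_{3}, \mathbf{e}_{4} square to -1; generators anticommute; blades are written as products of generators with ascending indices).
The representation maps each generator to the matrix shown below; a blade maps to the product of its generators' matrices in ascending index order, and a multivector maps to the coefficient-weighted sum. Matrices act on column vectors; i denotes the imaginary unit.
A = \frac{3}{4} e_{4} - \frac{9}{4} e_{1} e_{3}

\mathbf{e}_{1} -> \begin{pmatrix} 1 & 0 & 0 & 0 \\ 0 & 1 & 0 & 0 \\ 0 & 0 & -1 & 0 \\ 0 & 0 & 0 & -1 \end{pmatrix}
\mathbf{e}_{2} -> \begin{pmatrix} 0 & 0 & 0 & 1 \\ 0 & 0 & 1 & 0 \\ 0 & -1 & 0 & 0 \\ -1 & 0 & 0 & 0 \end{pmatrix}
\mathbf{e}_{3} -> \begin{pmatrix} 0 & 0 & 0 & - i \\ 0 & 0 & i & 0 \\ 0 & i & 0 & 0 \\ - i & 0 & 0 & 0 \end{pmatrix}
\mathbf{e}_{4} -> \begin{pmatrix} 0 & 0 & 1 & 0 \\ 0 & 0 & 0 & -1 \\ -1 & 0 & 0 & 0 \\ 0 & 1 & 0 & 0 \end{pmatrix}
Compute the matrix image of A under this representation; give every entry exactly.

Bivector images (products of the table entries): rho(e_{1} e_{3}) = rho(\mathbf{e}_{1})rho(\mathbf{e}_{3}) = \begin{pmatrix} 0 & 0 & 0 & - i \\ 0 & 0 & i & 0 \\ 0 & - i & 0 & 0 \\ i & 0 & 0 & 0 \end{pmatrix}.
M = (\frac{3}{4})*rho(e_{4}) + (-\frac{9}{4})*rho(e_{1} e_{3}), summed entrywise:
Answer: \begin{pmatrix} 0 & 0 & \frac{3}{4} & \frac{9 i}{4} \\ 0 & 0 & - \frac{9 i}{4} & - \frac{3}{4} \\ - \frac{3}{4} & \frac{9 i}{4} & 0 & 0 \\ - \frac{9 i}{4} & \frac{3}{4} & 0 & 0 \end{pmatrix}


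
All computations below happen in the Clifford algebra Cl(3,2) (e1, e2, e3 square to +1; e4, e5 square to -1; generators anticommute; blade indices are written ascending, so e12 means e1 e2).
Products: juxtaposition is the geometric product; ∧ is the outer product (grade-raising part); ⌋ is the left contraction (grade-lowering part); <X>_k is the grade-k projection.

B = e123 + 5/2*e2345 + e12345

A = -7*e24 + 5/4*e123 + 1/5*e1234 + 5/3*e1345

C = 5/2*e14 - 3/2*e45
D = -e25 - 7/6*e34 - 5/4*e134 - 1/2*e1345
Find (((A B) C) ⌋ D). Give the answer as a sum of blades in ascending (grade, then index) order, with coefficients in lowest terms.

step 1: -5/4 - 5/3*e2 + 1/5*e4 - 1/5*e5 + 25/6*e12 + 1/2*e15 + 35/2*e35 - 5/4*e45 - 7*e134 + 7*e135 - 25/8*e145 + 5/3*e245
step 2: -15/8 - 67/16*e1 + 5/2*e2 + 35/2*e3 + 3/10*e4 - 601/80*e5 - 31/8*e14 - 25/8*e15 - 125/12*e24 - 105/4*e34 + 25/8*e45 + 25/6*e124 - 25/6*e125 - 21/2*e134 - 21/2*e135 - 1/2*e145 + 5/2*e245 - 35/2*e345 - 25/4*e1245 - 175/4*e1345
step 3: 525/8 + 665/16*e1 + 601/80*e2 - 871/160*e3 - 77/3*e4 + 11/4*e5 + 31/16*e13 + 175/8*e14 + 105/8*e15 + 15/8*e25 + 575/64*e34 - 31/16*e35 + 61/10*e134 + 3/20*e135 + 35/4*e145 + 67/32*e345 + 15/16*e1345
Answer: 525/8 + 665/16*e1 + 601/80*e2 - 871/160*e3 - 77/3*e4 + 11/4*e5 + 31/16*e13 + 175/8*e14 + 105/8*e15 + 15/8*e25 + 575/64*e34 - 31/16*e35 + 61/10*e134 + 3/20*e135 + 35/4*e145 + 67/32*e345 + 15/16*e1345


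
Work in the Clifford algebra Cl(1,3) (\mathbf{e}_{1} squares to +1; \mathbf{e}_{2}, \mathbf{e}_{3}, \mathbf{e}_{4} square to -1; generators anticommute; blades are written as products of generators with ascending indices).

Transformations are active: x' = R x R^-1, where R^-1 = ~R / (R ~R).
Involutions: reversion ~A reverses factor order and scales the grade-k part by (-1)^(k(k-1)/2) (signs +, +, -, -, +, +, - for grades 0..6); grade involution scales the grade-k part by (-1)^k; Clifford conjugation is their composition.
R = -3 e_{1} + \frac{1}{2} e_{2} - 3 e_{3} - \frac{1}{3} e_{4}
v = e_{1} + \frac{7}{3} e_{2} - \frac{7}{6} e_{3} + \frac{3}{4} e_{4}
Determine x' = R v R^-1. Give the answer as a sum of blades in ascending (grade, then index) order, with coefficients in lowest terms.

~R = -3 e_{1} + \frac{1}{2} e_{2} - 3 e_{3} - \frac{1}{3} e_{4}, and R ~R = -\frac{13}{36}, so R^-1 = ~R / (-\frac{13}{36}).
R v = -\frac{89}{12} - \frac{15}{2} e_{1} e_{2} + \frac{13}{2} e_{1} e_{3} - \frac{23}{12} e_{1} e_{4} + \frac{77}{12} e_{2} e_{3} + \frac{83}{72} e_{2} e_{4} - \frac{95}{36} e_{3} e_{4}
Answer: -\frac{1615}{13} e_{1} + \frac{710}{39} e_{2} - \frac{9521}{78} e_{3} - \frac{751}{52} e_{4}


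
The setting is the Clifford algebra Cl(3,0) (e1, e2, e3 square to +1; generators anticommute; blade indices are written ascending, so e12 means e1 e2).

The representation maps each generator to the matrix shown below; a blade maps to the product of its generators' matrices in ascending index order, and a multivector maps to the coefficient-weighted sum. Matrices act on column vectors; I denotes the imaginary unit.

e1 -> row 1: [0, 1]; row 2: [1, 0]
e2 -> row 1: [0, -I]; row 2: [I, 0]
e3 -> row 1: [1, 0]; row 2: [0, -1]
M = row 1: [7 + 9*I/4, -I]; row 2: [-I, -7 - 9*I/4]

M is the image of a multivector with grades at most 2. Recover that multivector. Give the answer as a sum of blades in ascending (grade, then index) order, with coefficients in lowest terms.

Method: 1, rho(e1), rho(e2), rho(e3) form a trace-orthogonal basis of the 2x2 complex matrices (tr(X Y) = 2 if X = Y, else 0), so M = m0*1 + m1*rho(e1) + m2*rho(e2) + m3*rho(e3) with m0 = tr(M)/2 = 0, m1 = tr(M rho(e1))/2 = -I, m2 = tr(M rho(e2))/2 = 0, m3 = tr(M rho(e3))/2 = 7 + 9*I/4.
Multiplying table entries, the bivector images are rho(e12) = I*rho(e3), rho(e13) = -I*rho(e2), rho(e23) = I*rho(e1); with real blade coefficients the real parts of m0..m3 are the coefficients of 1, e1, e2, e3 and the imaginary parts give the bivectors (e23: Im m1, e13: -Im m2, e12: Im m3).
Answer: 7*e3 + 9/4*e12 - e23


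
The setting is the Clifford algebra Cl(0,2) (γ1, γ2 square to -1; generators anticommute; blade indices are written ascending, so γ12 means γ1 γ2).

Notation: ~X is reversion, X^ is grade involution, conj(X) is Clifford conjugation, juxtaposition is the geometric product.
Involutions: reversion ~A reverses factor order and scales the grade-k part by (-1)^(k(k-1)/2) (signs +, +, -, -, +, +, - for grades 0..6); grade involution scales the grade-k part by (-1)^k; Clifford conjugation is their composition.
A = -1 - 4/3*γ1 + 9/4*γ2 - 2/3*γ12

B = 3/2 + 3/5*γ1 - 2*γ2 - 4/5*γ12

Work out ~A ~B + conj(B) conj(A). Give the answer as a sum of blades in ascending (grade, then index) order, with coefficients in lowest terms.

first term: 49/15 + 8/15*γ1 + 821/120*γ2 + 91/60*γ12
second term: 49/15 + 86/15*γ1 - 469/120*γ2 - 67/60*γ12
Answer: 98/15 + 94/15*γ1 + 44/15*γ2 + 2/5*γ12


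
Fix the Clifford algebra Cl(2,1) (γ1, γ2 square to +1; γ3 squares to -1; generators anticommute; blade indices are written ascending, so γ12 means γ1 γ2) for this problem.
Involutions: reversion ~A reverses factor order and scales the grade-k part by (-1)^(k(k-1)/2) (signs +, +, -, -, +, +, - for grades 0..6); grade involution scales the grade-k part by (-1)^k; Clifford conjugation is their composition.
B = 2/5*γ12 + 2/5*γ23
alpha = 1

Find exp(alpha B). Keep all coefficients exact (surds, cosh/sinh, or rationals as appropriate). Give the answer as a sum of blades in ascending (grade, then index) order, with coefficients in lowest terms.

B^2 term by term: the squares give (2/5)^2*(γ12)^2 + (2/5)^2*(γ23)^2 = 4/25*(-1) + 4/25*(+1) = 0 (each basis 2-blade squares to minus the product of its generators' squares); cross terms between blades sharing an index anticommute and cancel. So B^2 = 0.
B^2 = 0, and the exponential is exactly linear here: exp(alpha B) = 1 + alpha B (parabolic case).
Answer: 1 + 2/5*γ12 + 2/5*γ23


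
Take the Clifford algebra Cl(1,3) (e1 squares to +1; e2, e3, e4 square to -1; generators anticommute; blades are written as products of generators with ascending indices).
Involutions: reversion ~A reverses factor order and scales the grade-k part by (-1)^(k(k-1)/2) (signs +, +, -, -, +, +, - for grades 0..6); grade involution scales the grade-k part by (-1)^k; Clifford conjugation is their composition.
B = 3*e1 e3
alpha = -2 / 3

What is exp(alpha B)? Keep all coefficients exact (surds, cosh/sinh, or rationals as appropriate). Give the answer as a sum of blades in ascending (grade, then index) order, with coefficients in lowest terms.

B^2 = (3)^2*(e1 e3)^2 = 9*(+1) = 9 (a basis 2-blade squares to minus the product of its generators' squares).
B^2 = 9 — B^2 > 0, so the exponential closes hyperbolically: l = 3, alpha*l = -2, so exp(alpha B) = cosh(-2) + (sinh(-2)/3)*B = cosh(2) + (-sinh(2)/3)*B.
Answer: cosh(2) - sinh(2)*e1 e3


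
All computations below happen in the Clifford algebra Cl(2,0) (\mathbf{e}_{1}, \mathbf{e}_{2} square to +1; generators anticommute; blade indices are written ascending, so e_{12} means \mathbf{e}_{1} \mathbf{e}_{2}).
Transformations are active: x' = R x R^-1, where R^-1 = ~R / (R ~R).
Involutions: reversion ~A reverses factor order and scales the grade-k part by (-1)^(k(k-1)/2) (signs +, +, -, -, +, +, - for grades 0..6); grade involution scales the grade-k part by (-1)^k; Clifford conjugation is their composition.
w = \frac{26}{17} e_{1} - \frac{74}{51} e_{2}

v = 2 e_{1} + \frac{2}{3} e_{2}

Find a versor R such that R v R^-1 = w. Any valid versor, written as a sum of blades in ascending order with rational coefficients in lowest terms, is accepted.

Sketch: the shared square \frac{40}{9} makes R = v + w = \frac{60}{17} e_{1} - \frac{40}{51} e_{2} the natural versor; its sandwich fixes that direction, negates (v - w)/2, and sends v to w.
Answer: \frac{60}{17} e_{1} - \frac{40}{51} e_{2}


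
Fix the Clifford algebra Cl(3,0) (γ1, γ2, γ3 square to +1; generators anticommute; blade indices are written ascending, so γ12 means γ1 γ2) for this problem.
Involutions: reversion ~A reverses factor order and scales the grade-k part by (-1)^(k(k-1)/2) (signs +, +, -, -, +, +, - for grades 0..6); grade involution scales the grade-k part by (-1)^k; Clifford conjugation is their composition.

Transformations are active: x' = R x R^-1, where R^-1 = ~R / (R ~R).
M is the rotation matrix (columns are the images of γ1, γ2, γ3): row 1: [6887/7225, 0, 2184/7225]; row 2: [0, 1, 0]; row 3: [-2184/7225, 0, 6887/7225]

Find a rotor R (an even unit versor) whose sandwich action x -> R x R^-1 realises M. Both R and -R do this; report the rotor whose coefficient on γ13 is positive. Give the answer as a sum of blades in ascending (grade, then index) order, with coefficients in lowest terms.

Method: write R = a + b12*γ12 + b13*γ13 + b23*γ23 with a^2 + b12^2 + b13^2 + b23^2 = 1 (so R^-1 = ~R). Expanding the columns R e_j ~R gives tr M = 4a^2 - 1 and, from the antisymmetric part, M21 - M12 = -4a*b12, M13 - M31 = 4a*b13, M32 - M23 = -4a*b23.
Here tr M = 20999/7225, so a^2 = (1 + tr M)/4 = 7056/7225 and a = ±84/85. Taking a = 84/85: M21 - M12 = 0, M13 - M31 = 4368/7225, M32 - M23 = 0, giving b12 = 0, b13 = 13/85, b23 = 0, i.e. R = 84/85 + 13/85*γ13.
Its γ13 coefficient is already positive.
Answer: 84/85 + 13/85*γ13. Key observation: the double cover Spin(3) -> SO(3) sends R and -R to the same matrix (trace 20999/7225 here), so the stated sign of the γ13 coefficient is what selects one sheet.


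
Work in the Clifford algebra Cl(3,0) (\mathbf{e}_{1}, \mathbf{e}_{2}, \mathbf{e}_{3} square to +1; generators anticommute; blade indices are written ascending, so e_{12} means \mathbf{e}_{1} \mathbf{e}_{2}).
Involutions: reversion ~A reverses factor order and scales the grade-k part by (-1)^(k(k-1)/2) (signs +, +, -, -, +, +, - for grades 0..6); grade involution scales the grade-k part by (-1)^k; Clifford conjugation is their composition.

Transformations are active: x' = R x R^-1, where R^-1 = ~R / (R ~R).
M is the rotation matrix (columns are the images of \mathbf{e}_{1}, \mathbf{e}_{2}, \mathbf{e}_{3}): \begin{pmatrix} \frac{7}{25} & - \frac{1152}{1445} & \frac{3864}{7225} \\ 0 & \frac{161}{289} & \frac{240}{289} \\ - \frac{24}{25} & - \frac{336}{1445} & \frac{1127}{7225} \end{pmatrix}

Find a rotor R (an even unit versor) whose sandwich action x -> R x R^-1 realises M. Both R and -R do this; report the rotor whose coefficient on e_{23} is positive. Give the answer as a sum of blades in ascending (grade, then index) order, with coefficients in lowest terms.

Method: write R = a + b12*e_{12} + b13*e_{13} + b23*e_{23} with a^2 + b12^2 + b13^2 + b23^2 = 1 (so R^-1 = ~R). Expanding the columns R e_j ~R gives tr M = 4a^2 - 1 and, from the antisymmetric part, M21 - M12 = -4a*b12, M13 - M31 = 4a*b13, M32 - M23 = -4a*b23.
Here tr M = \frac{287}{289}, so a^2 = (1 + tr M)/4 = \frac{144}{289} and a = ±\frac{12}{17}. Taking a = \frac{12}{17}: M21 - M12 = \frac{1152}{1445}, M13 - M31 = \frac{432}{289}, M32 - M23 = -\frac{1536}{1445}, giving b12 = -\frac{24}{85}, b13 = \frac{9}{17}, b23 = \frac{32}{85}, i.e. R = \frac{12}{17} - \frac{24}{85} e_{12} + \frac{9}{17} e_{13} + \frac{32}{85} e_{23}.
Its e_{23} coefficient is already positive.
Answer: \frac{12}{17} - \frac{24}{85} e_{12} + \frac{9}{17} e_{13} + \frac{32}{85} e_{23}. Recall the cover is two-to-one: with M of trace \frac{287}{289}, both preimages act alike, and the stated e_{23} sign chooses the sheet.


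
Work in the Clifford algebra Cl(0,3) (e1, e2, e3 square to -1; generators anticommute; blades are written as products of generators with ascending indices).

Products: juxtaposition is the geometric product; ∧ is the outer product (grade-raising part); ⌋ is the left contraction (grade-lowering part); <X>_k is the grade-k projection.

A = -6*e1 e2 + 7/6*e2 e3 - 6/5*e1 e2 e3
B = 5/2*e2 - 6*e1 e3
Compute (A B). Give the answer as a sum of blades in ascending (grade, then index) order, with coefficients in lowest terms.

step 1: 15*e1 + 36/5*e2 + 35/12*e3 + 7*e1 e2 - 3*e1 e3 + 36*e2 e3
Answer: 15*e1 + 36/5*e2 + 35/12*e3 + 7*e1 e2 - 3*e1 e3 + 36*e2 e3


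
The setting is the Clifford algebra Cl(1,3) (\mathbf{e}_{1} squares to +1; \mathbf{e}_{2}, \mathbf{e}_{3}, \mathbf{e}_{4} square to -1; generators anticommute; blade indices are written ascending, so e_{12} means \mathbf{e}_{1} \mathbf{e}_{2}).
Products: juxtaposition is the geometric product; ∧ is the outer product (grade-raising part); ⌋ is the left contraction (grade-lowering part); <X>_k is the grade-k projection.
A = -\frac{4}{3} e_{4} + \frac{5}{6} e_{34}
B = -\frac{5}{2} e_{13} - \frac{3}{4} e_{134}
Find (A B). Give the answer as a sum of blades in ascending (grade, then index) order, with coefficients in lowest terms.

step 1: \frac{5}{8} e_{1} - e_{13} - \frac{25}{12} e_{14} + \frac{10}{3} e_{134}
Answer: \frac{5}{8} e_{1} - e_{13} - \frac{25}{12} e_{14} + \frac{10}{3} e_{134}


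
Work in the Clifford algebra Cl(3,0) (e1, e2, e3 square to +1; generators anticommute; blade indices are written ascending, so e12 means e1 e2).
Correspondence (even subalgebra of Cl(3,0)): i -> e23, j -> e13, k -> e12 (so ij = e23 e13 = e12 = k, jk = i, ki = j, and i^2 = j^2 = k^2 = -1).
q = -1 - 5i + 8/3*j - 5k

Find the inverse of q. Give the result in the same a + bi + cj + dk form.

In blades: q = -1 - 5*e12 + 8/3*e13 - 5*e23.
With qbar = -1 + 5*e12 - 8/3*e13 + 5*e23 (scalar fixed, mapped units negated), q qbar = 523/9 (the sum of squared coefficients), so q^-1 = qbar / (523/9) = -9/523 + 45/523*e12 - 24/523*e13 + 45/523*e23; translating back:
Answer: -9/523 + 45/523*i - 24/523*j + 45/523*k


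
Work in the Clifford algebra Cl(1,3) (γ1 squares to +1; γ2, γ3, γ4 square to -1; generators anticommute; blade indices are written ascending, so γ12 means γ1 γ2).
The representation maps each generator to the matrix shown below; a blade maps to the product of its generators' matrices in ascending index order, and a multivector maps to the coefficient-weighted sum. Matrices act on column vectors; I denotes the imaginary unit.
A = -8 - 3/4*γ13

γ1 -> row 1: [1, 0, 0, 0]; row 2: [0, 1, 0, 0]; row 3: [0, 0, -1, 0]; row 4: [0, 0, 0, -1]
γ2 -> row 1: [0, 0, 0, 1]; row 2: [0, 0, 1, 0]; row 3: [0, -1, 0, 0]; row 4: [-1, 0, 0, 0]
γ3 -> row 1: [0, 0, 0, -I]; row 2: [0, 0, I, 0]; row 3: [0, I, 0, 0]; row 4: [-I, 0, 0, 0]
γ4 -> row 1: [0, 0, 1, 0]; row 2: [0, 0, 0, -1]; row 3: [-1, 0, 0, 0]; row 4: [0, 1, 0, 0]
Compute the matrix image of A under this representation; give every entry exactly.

Bivector images (products of the table entries): rho(γ13) = rho(γ1)rho(γ3) = row 1: [0, 0, 0, -I]; row 2: [0, 0, I, 0]; row 3: [0, -I, 0, 0]; row 4: [I, 0, 0, 0].
M = (-8)*1 + (-3/4)*rho(γ13), summed entrywise (1 is the identity matrix):
Answer: row 1: [-8, 0, 0, 3*I/4]; row 2: [0, -8, -3*I/4, 0]; row 3: [0, 3*I/4, -8, 0]; row 4: [-3*I/4, 0, 0, -8]


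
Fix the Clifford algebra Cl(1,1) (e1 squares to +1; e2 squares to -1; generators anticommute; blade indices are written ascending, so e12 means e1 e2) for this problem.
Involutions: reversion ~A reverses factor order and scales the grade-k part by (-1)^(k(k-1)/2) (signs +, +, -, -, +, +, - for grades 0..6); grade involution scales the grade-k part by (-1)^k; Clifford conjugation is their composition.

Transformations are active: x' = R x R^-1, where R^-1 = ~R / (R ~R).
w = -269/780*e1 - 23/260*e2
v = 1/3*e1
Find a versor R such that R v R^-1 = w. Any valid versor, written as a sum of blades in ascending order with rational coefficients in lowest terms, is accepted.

Construction: equal norms (both 1/9) license R = v + w = -3/260*e1 - 23/260*e2 — nothing changes along that direction, while (v - w)/2 changes sign, so v maps onto w.
Answer: -3/260*e1 - 23/260*e2


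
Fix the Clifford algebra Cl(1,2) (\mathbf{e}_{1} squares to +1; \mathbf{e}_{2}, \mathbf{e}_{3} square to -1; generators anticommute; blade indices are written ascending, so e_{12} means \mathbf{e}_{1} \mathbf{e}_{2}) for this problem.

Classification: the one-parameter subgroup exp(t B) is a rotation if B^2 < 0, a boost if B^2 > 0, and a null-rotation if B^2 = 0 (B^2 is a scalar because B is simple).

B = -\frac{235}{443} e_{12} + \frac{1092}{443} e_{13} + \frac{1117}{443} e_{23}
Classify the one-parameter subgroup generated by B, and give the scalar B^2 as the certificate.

B^2 term by term: the squares give (-\frac{235}{443})^2*(e_{12})^2 + (\frac{1092}{443})^2*(e_{13})^2 + (\frac{1117}{443})^2*(e_{23})^2 = \frac{55225}{196249}*(+1) + \frac{1192464}{196249}*(+1) + \frac{1247689}{196249}*(-1) = 0 (each basis 2-blade squares to minus the product of its generators' squares); cross terms between blades sharing an index anticommute and cancel. So B^2 = 0.
Answer: null-rotation, certificate B^2 = 0. Check the certificate: B^2 = 0, and that sign is decisive whatever form B takes.


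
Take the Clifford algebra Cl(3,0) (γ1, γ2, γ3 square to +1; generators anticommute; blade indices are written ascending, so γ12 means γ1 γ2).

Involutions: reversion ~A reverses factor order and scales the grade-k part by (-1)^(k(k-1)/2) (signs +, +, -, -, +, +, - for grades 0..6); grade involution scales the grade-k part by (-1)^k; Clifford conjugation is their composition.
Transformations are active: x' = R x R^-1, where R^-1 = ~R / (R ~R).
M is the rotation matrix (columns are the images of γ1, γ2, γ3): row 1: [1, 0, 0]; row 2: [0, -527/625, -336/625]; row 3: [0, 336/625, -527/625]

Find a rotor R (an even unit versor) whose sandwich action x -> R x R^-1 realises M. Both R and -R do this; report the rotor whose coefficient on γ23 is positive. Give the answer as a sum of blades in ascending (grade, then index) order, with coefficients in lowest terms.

Method: write R = a + b12*γ12 + b13*γ13 + b23*γ23 with a^2 + b12^2 + b13^2 + b23^2 = 1 (so R^-1 = ~R). Expanding the columns R e_j ~R gives tr M = 4a^2 - 1 and, from the antisymmetric part, M21 - M12 = -4a*b12, M13 - M31 = 4a*b13, M32 - M23 = -4a*b23.
Here tr M = -429/625, so a^2 = (1 + tr M)/4 = 49/625 and a = ±7/25. Taking a = 7/25: M21 - M12 = 0, M13 - M31 = 0, M32 - M23 = 672/625, giving b12 = 0, b13 = 0, b23 = -24/25, i.e. R = 7/25 - 24/25*γ23.
Its γ23 coefficient is negative, so report the other preimage -R.
Answer: -7/25 + 24/25*γ23. Uniqueness: Spin(3) -> SO(3) maps R and -R to the same rotation of trace -429/625; fixing the sign of the γ23 coefficient removes the ambiguity.


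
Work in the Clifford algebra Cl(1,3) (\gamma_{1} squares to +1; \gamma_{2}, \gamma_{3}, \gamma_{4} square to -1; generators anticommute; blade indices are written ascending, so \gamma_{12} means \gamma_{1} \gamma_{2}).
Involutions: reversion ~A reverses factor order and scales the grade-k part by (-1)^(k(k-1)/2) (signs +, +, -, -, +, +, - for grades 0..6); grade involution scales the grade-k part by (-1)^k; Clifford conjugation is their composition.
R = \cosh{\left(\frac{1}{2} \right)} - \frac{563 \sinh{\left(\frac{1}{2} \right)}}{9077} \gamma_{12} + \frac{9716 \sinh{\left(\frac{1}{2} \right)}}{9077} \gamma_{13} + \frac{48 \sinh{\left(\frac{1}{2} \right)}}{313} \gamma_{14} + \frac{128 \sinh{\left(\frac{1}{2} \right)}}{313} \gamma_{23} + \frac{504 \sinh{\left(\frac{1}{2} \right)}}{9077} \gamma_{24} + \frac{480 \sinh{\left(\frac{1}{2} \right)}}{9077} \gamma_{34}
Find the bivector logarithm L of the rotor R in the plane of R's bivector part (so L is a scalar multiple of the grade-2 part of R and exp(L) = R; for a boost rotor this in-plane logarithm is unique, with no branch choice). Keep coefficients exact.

The scalar part of R is \cosh{\left(\frac{1}{2} \right)}, giving the rapidity magnitude (cosh is even); the bivector part supplies orientation, its quotient by sinh of the rapidity is the plane, and L = rapidity * plane — unique in that plane, since flipping both signs leaves L unchanged.
Concretely: cosh(rapidity) = \cosh{\left(\frac{1}{2} \right)} gives rapidity = ±\frac{1}{2}, and since rapidity/sinh(rapidity) is even the sign is immaterial: L = (rapidity/sinh(rapidity)) * <R>_2 = (\frac{1}{2 \sinh{\left(\frac{1}{2} \right)}}) * <R>_2.
Answer: - \frac{563}{18154} \gamma_{12} + \frac{4858}{9077} \gamma_{13} + \frac{24}{313} \gamma_{14} + \frac{64}{313} \gamma_{23} + \frac{252}{9077} \gamma_{24} + \frac{240}{9077} \gamma_{34}


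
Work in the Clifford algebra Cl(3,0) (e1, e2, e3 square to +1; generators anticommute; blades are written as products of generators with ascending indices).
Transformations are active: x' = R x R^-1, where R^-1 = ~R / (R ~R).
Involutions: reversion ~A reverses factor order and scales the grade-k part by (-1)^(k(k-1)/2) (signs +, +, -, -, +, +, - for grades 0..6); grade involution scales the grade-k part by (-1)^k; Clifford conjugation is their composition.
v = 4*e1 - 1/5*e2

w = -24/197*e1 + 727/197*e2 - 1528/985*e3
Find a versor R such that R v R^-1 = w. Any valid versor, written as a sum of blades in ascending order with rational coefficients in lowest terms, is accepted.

Why this works: both vectors square to 401/25, so q(v) = q(w) and R = v + w = 764/197*e1 + 3438/985*e2 - 1528/985*e3 carries v to w — its own direction survives, the complement (v - w)/2 flips.
Answer: 764/197*e1 + 3438/985*e2 - 1528/985*e3


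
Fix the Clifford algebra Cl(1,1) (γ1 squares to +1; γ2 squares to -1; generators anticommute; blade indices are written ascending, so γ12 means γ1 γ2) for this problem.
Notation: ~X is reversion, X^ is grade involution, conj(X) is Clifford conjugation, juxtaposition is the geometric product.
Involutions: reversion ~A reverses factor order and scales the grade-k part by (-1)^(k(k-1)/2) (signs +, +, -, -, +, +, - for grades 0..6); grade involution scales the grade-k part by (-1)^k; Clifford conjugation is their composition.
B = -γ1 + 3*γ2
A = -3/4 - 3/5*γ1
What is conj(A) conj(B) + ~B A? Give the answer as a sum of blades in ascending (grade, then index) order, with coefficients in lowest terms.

first term: 3/5 - 3/4*γ1 + 9/4*γ2 - 9/5*γ12
second term: 3/5 + 3/4*γ1 - 9/4*γ2 + 9/5*γ12
Answer: 6/5


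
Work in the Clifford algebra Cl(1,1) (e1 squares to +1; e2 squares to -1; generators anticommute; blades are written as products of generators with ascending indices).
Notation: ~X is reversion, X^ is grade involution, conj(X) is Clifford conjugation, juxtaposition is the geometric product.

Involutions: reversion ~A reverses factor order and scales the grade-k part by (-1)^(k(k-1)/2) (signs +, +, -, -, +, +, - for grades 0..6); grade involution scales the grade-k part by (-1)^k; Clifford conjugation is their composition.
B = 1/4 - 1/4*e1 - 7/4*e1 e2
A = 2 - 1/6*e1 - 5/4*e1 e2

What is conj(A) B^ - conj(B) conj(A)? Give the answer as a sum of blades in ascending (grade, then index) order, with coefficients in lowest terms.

first term: -79/48 + 13/24*e1 - 29/48*e2 - 51/16*e1 e2
second term: 131/48 + 13/24*e1 + 1/48*e2 + 61/16*e1 e2
Answer: -35/8 - 5/8*e2 - 7*e1 e2


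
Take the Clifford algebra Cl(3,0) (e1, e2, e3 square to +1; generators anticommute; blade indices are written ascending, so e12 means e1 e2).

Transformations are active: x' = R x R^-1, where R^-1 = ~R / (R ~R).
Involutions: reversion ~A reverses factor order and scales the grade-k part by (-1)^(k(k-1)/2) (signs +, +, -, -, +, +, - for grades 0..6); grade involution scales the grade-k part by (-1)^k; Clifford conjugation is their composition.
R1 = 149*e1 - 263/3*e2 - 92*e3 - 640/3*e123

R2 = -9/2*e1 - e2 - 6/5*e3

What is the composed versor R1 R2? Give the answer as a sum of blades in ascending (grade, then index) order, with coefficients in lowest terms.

Distribute over the terms of R2 (each basis-blade product reordered to ascending indices, repeated generators contracted through their squares):
R1 (-9/2*e1) = -1341/2 - 789/2*e12 - 414*e13 + 960*e23
R1 (-e2) = 263/3 - 149*e12 - 640/3*e13 - 92*e23
R1 (-6/5*e3) = 552/5 + 256*e12 - 894/5*e13 + 526/5*e23
Summing the partial products and collecting blades:
Answer: -14173/30 - 575/2*e12 - 12092/15*e13 + 4866/5*e23


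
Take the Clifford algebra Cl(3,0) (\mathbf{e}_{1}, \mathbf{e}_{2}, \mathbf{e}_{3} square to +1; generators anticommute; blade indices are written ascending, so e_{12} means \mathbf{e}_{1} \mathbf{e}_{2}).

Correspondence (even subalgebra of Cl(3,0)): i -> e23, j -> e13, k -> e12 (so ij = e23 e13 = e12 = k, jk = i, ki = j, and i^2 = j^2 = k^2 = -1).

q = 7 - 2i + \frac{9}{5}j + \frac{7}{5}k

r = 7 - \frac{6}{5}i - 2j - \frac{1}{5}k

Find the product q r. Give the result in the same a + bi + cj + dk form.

In blades: q = 7 + \frac{7}{5} e_{12} + \frac{9}{5} e_{13} - 2 e_{23}, r = 7 - \frac{1}{5} e_{12} - 2 e_{13} - \frac{6}{5} e_{23}.
Distribute q over r term by term (generator squares from the signature, products reordered to ascending indices): (7)*r = 49 - \frac{7}{5} e_{12} - 14 e_{13} - \frac{42}{5} e_{23}; (\frac{7}{5} e_{12})*r = \frac{7}{25} + \frac{49}{5} e_{12} - \frac{42}{25} e_{13} + \frac{14}{5} e_{23}; (\frac{9}{5} e_{13})*r = \frac{18}{5} + \frac{54}{25} e_{12} + \frac{63}{5} e_{13} - \frac{9}{25} e_{23}; (-2 e_{23})*r = -\frac{12}{5} + 4 e_{12} - \frac{2}{5} e_{13} - 14 e_{23}.
Sum: \frac{1262}{25} + \frac{364}{25} e_{12} - \frac{87}{25} e_{13} - \frac{499}{25} e_{23}; translating back through the correspondence:
Answer: \frac{1262}{25} - \frac{499}{25}i - \frac{87}{25}j + \frac{364}{25}k


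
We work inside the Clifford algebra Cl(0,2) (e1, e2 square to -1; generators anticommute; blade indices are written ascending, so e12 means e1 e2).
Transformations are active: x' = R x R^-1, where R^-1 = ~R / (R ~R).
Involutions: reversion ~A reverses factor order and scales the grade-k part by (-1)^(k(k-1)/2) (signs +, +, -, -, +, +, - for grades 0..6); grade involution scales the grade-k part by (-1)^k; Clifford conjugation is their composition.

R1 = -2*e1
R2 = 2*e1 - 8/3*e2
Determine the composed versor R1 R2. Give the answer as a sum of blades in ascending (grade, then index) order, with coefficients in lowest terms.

Distribute over the terms of R1 (each basis-blade product reordered to ascending indices, repeated generators contracted through their squares):
(-2*e1) R2 = 4 + 16/3*e12
Answer: 4 + 16/3*e12


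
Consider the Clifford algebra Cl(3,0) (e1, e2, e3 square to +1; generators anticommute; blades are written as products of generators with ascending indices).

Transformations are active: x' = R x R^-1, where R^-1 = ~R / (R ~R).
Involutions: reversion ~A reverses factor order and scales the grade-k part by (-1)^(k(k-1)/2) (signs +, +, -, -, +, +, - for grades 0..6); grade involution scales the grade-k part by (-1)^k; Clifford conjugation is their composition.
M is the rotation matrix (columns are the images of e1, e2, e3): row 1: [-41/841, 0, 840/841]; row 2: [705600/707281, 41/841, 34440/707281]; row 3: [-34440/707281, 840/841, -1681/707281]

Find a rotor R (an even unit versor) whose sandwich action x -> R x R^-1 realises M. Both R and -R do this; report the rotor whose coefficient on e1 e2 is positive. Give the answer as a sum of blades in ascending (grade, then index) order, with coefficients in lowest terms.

Method: write R = a + b12*e1 e2 + b13*e1 e3 + b23*e2 e3 with a^2 + b12^2 + b13^2 + b23^2 = 1 (so R^-1 = ~R). Expanding the columns R e_j ~R gives tr M = 4a^2 - 1 and, from the antisymmetric part, M21 - M12 = -4a*b12, M13 - M31 = 4a*b13, M32 - M23 = -4a*b23.
Here tr M = -1681/707281, so a^2 = (1 + tr M)/4 = 176400/707281 and a = ±420/841. Taking a = 420/841: M21 - M12 = 705600/707281, M13 - M31 = 740880/707281, M32 - M23 = 672000/707281, giving b12 = -420/841, b13 = 441/841, b23 = -400/841, i.e. R = 420/841 - 420/841*e1 e2 + 441/841*e1 e3 - 400/841*e2 e3.
Its e1 e2 coefficient is negative, so report the other preimage -R.
Answer: -420/841 + 420/841*e1 e2 - 441/841*e1 e3 + 400/841*e2 e3. Note: both R and -R realise this M (trace -1681/707281); the covering map identifies them, and the e1 e2-coefficient sign is the tie-breaker.


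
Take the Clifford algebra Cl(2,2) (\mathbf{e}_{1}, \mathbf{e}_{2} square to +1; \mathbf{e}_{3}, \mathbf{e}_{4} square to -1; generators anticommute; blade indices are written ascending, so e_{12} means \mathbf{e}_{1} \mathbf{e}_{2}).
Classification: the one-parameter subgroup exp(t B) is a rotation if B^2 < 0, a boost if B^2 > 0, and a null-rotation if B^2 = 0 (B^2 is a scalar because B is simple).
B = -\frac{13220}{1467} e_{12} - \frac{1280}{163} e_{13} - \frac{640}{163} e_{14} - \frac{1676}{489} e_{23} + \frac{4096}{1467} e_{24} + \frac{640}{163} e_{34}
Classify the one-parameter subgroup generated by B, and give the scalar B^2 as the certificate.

B^2 term by term: the squares give (-\frac{13220}{1467})^2*(e_{12})^2 + (-\frac{1280}{163})^2*(e_{13})^2 + (-\frac{640}{163})^2*(e_{14})^2 + (-\frac{1676}{489})^2*(e_{23})^2 + (\frac{4096}{1467})^2*(e_{24})^2 + (\frac{640}{163})^2*(e_{34})^2 = \frac{174768400}{2152089}*(-1) + \frac{1638400}{26569}*(+1) + \frac{409600}{26569}*(+1) + \frac{2808976}{239121}*(+1) + \frac{16777216}{2152089}*(+1) + \frac{409600}{26569}*(-1) = 0 (each basis 2-blade squares to minus the product of its generators' squares); cross terms between blades sharing an index anticommute and cancel; the commuting (index-disjoint) pairs give grade-4 terms 2*c*c'*(blade product), which cancel blade by blade — e_{1234}: -\frac{16921600}{239121} + \frac{10485760}{239121} + \frac{2145280}{79707} = 0 — confirming B is simple. So B^2 = 0.
Answer: null-rotation, certificate B^2 = 0. One invariant decides it: the square 0 survives every conjugation, and its sign is exactly the classification.


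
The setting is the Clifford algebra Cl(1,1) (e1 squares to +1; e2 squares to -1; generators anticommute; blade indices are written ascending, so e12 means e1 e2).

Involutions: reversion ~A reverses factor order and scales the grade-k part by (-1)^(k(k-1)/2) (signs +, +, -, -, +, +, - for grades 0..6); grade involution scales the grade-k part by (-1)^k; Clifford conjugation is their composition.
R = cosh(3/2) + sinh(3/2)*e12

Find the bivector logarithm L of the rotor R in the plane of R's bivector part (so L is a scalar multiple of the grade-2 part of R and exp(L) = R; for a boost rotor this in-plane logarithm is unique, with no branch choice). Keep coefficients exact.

The scalar part of R is cosh(3/2), which fixes the rapidity magnitude through cosh (cosh is even, so it cannot fix the sign — the bivector part carries that); dividing the bivector part by sinh of the rapidity gives the plane, and L = rapidity * plane, where the joint sign ambiguity of (rapidity, plane) cancels in the product.
Concretely: cosh(rapidity) = cosh(3/2) gives rapidity = ±3/2, and since rapidity/sinh(rapidity) is even the sign is immaterial: L = (rapidity/sinh(rapidity)) * <R>_2 = (3/(2*sinh(3/2))) * <R>_2.
Answer: 3/2*e12


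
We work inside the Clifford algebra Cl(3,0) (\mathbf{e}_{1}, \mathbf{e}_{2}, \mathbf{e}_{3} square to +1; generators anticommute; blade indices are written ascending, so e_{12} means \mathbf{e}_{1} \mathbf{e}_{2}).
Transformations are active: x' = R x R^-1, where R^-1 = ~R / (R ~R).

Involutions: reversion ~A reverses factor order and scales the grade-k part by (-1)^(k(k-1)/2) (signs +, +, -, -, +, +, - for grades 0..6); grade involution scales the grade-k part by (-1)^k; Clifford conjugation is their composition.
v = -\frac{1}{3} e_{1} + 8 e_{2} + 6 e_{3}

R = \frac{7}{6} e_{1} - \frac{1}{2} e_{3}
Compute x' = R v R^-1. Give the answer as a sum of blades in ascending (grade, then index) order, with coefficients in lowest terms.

~R = \frac{7}{6} e_{1} - \frac{1}{2} e_{3}, and R ~R = \frac{29}{18}, so R^-1 = ~R / (\frac{29}{18}).
R v = -\frac{61}{18} + \frac{28}{3} e_{12} + \frac{41}{6} e_{13} + 4 e_{23}
Answer: -\frac{398}{87} e_{1} - 8 e_{2} - \frac{113}{29} e_{3}


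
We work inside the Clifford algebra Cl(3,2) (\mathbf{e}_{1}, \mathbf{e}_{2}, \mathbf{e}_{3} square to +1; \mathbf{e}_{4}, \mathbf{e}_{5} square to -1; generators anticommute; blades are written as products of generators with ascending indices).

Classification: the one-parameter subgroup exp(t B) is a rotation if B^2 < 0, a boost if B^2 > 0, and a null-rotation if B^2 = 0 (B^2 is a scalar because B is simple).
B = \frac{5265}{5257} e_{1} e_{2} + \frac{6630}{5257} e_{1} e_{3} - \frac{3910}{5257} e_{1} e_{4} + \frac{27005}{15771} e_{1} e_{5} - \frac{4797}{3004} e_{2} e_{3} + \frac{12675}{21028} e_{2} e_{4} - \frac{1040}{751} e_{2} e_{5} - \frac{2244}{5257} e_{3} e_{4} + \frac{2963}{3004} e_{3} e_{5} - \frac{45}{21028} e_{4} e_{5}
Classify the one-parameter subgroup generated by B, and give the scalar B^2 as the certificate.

B^2 term by term: the squares give (\frac{5265}{5257})^2*(e_{1} e_{2})^2 + (\frac{6630}{5257})^2*(e_{1} e_{3})^2 + (-\frac{3910}{5257})^2*(e_{1} e_{4})^2 + (\frac{27005}{15771})^2*(e_{1} e_{5})^2 + (-\frac{4797}{3004})^2*(e_{2} e_{3})^2 + (\frac{12675}{21028})^2*(e_{2} e_{4})^2 + (-\frac{1040}{751})^2*(e_{2} e_{5})^2 + (-\frac{2244}{5257})^2*(e_{3} e_{4})^2 + (\frac{2963}{3004})^2*(e_{3} e_{5})^2 + (-\frac{45}{21028})^2*(e_{4} e_{5})^2 = \frac{27720225}{27636049}*(-1) + \frac{43956900}{27636049}*(-1) + \frac{15288100}{27636049}*(+1) + \frac{729270025}{248724441}*(+1) + \frac{23011209}{9024016}*(-1) + \frac{160655625}{442176784}*(+1) + \frac{1081600}{564001}*(+1) + \frac{5035536}{27636049}*(+1) + \frac{8779369}{9024016}*(+1) + \frac{2025}{442176784}*(-1) = \frac{16}{9} (each basis 2-blade squares to minus the product of its generators' squares); cross terms between blades sharing an index anticommute and cancel; the commuting (index-disjoint) pairs give grade-4 terms 2*c*c'*(blade product), which cancel blade by blade — e_{1} e_{2} e_{3} e_{4}: -\frac{23629320}{27636049} - \frac{42017625}{27636049} + \frac{9378135}{3948007} = 0; e_{1} e_{2} e_{3} e_{5}: \frac{15600195}{7896014} + \frac{13790400}{3948007} - \frac{43180995}{7896014} = 0; e_{1} e_{2} e_{4} e_{5}: -\frac{236925}{55272098} - \frac{8132800}{3948007} + \frac{114096125}{55272098} = 0; e_{1} e_{3} e_{4} e_{5}: -\frac{149175}{27636049} + \frac{5792665}{3948007} - \frac{40399480}{27636049} = 0; e_{2} e_{3} e_{4} e_{5}: \frac{215865}{31584056} - \frac{37556025}{31584056} + \frac{4667520}{3948007} = 0 — confirming B is simple. So B^2 = \frac{16}{9}.
Answer: boost, certificate B^2 = \frac{16}{9}. Why this suffices: the scalar \frac{16}{9} survives any versor conjugation, so its sign alone determines the class however B is presented.


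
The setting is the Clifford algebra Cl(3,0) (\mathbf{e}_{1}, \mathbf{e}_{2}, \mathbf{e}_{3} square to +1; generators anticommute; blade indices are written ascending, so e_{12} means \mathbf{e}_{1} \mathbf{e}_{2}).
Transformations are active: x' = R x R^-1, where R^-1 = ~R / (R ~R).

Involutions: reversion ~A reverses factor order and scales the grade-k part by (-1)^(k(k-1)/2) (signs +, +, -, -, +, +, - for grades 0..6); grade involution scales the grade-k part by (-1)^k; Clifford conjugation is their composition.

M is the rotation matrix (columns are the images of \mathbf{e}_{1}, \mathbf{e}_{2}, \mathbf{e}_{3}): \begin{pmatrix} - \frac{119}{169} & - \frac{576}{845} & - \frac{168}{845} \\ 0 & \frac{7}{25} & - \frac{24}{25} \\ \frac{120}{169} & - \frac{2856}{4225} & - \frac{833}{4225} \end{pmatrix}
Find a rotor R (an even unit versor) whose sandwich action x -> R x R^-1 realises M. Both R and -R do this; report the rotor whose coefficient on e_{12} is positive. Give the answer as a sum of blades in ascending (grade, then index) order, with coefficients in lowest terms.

Method: write R = a + b12*e_{12} + b13*e_{13} + b23*e_{23} with a^2 + b12^2 + b13^2 + b23^2 = 1 (so R^-1 = ~R). Expanding the columns R e_j ~R gives tr M = 4a^2 - 1 and, from the antisymmetric part, M21 - M12 = -4a*b12, M13 - M31 = 4a*b13, M32 - M23 = -4a*b23.
Here tr M = -\frac{105}{169}, so a^2 = (1 + tr M)/4 = \frac{16}{169} and a = ±\frac{4}{13}. Taking a = \frac{4}{13}: M21 - M12 = \frac{576}{845}, M13 - M31 = -\frac{768}{845}, M32 - M23 = \frac{48}{169}, giving b12 = -\frac{36}{65}, b13 = -\frac{48}{65}, b23 = -\frac{3}{13}, i.e. R = \frac{4}{13} - \frac{36}{65} e_{12} - \frac{48}{65} e_{13} - \frac{3}{13} e_{23}.
Its e_{12} coefficient is negative, so report the other preimage -R.
Answer: -\frac{4}{13} + \frac{36}{65} e_{12} + \frac{48}{65} e_{13} + \frac{3}{13} e_{23}. Why the constraint matters: R and -R act identically through the sandwich — M has trace -\frac{105}{169} either way — so only the sign condition on e_{12} picks one of the two preimages.


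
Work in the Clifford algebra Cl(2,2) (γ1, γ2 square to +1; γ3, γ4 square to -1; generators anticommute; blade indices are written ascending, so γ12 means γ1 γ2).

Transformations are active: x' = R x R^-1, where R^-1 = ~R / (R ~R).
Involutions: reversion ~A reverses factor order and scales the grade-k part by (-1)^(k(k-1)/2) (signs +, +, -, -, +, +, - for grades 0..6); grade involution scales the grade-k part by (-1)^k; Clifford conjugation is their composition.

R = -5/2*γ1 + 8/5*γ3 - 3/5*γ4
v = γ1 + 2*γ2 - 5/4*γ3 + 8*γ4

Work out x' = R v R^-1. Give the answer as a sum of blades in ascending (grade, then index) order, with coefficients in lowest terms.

~R = -5/2*γ1 + 8/5*γ3 - 3/5*γ4, and R ~R = 333/100, so R^-1 = ~R / (333/100).
R v = 43/10 - 5*γ12 + 61/40*γ13 - 97/5*γ14 - 16/5*γ23 + 6/5*γ24 + 241/20*γ34
Answer: -2483/333*γ1 - 2*γ2 + 7169/1332*γ3 - 1060/111*γ4
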